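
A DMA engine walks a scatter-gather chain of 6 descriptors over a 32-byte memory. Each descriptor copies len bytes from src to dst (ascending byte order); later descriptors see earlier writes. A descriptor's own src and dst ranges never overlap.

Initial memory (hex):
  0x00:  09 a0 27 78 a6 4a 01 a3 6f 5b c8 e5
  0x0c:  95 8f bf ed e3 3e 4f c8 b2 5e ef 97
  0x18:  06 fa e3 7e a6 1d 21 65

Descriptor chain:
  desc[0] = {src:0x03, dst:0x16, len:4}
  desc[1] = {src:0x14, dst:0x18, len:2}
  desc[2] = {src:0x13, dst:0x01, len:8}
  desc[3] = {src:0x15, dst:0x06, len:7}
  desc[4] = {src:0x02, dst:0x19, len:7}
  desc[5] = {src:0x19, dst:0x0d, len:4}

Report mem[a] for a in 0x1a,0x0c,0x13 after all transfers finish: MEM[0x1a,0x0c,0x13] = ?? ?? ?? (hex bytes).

MEM[0x1a,0x0c,0x13] = 5e 7e c8

#0 dst[0x16+4] := {0x78,0xa6,0x4a,0x01}
#1 dst[0x18+2] := {0xb2,0x5e}
#2 dst[0x01+8] := {0xc8,0xb2,0x5e,0x78,0xa6,0xb2,0x5e,0xe3}
#3 dst[0x06+7] := {0x5e,0x78,0xa6,0xb2,0x5e,0xe3,0x7e}
#4 dst[0x19+7] := {0xb2,0x5e,0x78,0xa6,0x5e,0x78,0xa6}
#5 dst[0x0d+4] := {0xb2,0x5e,0x78,0xa6}
query mem[0x1a]=0x5e, mem[0x0c]=0x7e, mem[0x13]=0xc8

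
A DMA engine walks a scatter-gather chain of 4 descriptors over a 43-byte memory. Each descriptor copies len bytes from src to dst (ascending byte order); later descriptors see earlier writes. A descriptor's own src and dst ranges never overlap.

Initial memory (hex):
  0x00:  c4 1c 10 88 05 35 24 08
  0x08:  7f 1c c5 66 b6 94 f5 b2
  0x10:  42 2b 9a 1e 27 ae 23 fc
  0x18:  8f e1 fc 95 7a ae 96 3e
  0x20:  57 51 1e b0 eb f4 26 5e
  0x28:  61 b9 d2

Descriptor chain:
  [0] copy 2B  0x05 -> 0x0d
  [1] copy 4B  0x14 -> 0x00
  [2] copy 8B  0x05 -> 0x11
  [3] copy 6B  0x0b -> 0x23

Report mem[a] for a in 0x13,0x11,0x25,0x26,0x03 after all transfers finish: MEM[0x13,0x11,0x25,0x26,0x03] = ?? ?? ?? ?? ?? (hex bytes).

D0: mem[0x0d..0x0e] <- [35 24]
D1: mem[0x00..0x03] <- [27 ae 23 fc]
D2: mem[0x11..0x18] <- [35 24 08 7f 1c c5 66 b6]
D3: mem[0x23..0x28] <- [66 b6 35 24 b2 42]
query mem[0x13]=0x08, mem[0x11]=0x35, mem[0x25]=0x35, mem[0x26]=0x24, mem[0x03]=0xfc

MEM[0x13,0x11,0x25,0x26,0x03] = 08 35 35 24 fc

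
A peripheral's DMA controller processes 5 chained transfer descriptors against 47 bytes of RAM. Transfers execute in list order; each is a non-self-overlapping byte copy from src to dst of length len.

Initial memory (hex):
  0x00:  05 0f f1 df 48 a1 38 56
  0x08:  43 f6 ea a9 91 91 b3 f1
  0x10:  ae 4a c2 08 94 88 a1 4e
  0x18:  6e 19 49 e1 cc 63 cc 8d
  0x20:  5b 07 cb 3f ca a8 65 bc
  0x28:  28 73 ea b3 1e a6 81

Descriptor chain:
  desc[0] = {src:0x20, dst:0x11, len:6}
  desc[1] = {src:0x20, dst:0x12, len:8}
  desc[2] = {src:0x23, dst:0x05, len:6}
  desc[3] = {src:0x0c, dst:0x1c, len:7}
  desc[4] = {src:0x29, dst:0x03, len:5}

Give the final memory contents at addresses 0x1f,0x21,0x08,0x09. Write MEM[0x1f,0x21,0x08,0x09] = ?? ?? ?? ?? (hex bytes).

[0] 0x20->0x11 len=6 : 5b 07 cb 3f ca a8
[1] 0x20->0x12 len=8 : 5b 07 cb 3f ca a8 65 bc
[2] 0x23->0x05 len=6 : 3f ca a8 65 bc 28
[3] 0x0c->0x1c len=7 : 91 91 b3 f1 ae 5b 5b
[4] 0x29->0x03 len=5 : 73 ea b3 1e a6
query mem[0x1f]=0xf1, mem[0x21]=0x5b, mem[0x08]=0x65, mem[0x09]=0xbc

MEM[0x1f,0x21,0x08,0x09] = f1 5b 65 bc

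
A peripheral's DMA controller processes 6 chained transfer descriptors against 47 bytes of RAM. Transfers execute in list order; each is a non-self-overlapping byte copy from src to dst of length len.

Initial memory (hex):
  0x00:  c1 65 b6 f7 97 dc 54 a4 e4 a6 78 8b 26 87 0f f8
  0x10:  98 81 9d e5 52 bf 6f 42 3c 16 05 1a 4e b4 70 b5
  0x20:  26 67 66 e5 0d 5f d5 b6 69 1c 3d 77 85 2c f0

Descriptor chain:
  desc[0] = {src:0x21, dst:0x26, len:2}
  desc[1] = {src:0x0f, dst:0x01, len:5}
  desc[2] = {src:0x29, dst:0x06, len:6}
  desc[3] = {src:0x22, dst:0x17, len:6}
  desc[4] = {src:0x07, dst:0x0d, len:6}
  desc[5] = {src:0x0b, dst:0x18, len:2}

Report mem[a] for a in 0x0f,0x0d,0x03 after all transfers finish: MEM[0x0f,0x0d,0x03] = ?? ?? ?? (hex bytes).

  after D0: wrote 2B at 0x26 = 6766
  after D1: wrote 5B at 0x01 = f898819de5
  after D2: wrote 6B at 0x06 = 1c3d77852cf0
  after D3: wrote 6B at 0x17 = 66e50d5f6766
  after D4: wrote 6B at 0x0d = 3d77852cf026
  after D5: wrote 2B at 0x18 = f026
query mem[0x0f]=0x85, mem[0x0d]=0x3d, mem[0x03]=0x81

MEM[0x0f,0x0d,0x03] = 85 3d 81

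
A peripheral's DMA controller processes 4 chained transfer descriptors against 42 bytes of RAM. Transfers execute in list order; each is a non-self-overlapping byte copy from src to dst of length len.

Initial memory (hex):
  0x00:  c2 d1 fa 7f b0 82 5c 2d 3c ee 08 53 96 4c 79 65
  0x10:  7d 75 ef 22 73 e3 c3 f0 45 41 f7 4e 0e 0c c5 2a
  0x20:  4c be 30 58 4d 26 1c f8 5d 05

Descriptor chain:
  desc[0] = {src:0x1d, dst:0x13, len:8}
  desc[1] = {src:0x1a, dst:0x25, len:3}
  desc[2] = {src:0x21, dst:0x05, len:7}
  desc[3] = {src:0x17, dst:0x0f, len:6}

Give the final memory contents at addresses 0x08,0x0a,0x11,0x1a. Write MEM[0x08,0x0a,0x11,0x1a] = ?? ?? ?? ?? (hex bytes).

D0: mem[0x13..0x1a] <- [0c c5 2a 4c be 30 58 4d]
D1: mem[0x25..0x27] <- [4d 4e 0e]
D2: mem[0x05..0x0b] <- [be 30 58 4d 4d 4e 0e]
D3: mem[0x0f..0x14] <- [be 30 58 4d 4e 0e]
query mem[0x08]=0x4d, mem[0x0a]=0x4e, mem[0x11]=0x58, mem[0x1a]=0x4d

MEM[0x08,0x0a,0x11,0x1a] = 4d 4e 58 4d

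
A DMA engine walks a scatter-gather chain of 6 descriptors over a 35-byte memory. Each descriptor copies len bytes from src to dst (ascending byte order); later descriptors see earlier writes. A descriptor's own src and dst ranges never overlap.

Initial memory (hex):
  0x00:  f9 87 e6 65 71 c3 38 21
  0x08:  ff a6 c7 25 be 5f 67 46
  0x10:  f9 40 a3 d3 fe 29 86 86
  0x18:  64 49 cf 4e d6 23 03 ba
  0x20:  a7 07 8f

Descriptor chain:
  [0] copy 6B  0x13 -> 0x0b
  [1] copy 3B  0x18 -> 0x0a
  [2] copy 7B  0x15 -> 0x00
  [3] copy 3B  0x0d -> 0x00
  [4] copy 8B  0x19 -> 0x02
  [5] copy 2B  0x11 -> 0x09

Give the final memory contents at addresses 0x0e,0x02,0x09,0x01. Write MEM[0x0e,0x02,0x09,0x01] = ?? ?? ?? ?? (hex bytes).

  after D0: wrote 6B at 0x0b = d3fe29868664
  after D1: wrote 3B at 0x0a = 6449cf
  after D2: wrote 7B at 0x00 = 2986866449cf4e
  after D3: wrote 3B at 0x00 = 298686
  after D4: wrote 8B at 0x02 = 49cf4ed62303baa7
  after D5: wrote 2B at 0x09 = 40a3
query mem[0x0e]=0x86, mem[0x02]=0x49, mem[0x09]=0x40, mem[0x01]=0x86

MEM[0x0e,0x02,0x09,0x01] = 86 49 40 86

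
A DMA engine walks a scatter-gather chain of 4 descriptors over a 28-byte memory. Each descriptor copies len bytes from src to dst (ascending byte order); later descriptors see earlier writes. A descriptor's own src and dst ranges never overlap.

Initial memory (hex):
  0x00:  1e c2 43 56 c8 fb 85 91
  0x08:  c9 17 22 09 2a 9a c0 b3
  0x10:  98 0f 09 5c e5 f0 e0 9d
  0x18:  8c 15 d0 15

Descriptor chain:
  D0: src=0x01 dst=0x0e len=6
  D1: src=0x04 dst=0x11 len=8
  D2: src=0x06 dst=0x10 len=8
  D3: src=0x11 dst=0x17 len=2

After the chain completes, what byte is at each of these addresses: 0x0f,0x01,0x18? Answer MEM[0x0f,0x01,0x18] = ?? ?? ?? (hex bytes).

  after D0: wrote 6B at 0x0e = c24356c8fb85
  after D1: wrote 8B at 0x11 = c8fb8591c9172209
  after D2: wrote 8B at 0x10 = 8591c91722092a9a
  after D3: wrote 2B at 0x17 = 91c9
query mem[0x0f]=0x43, mem[0x01]=0xc2, mem[0x18]=0xc9

MEM[0x0f,0x01,0x18] = 43 c2 c9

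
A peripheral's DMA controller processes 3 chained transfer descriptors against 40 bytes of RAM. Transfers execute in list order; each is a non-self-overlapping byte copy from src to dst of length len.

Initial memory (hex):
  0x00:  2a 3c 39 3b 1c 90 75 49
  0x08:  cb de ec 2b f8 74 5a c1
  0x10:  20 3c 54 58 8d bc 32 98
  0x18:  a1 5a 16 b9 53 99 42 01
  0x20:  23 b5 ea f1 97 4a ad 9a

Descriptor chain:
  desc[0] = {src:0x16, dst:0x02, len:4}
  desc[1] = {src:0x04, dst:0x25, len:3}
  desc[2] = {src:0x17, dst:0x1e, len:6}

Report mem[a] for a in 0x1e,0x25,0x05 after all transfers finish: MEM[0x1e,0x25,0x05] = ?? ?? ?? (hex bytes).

MEM[0x1e,0x25,0x05] = 98 a1 5a

[0] 0x16->0x02 len=4 : 32 98 a1 5a
[1] 0x04->0x25 len=3 : a1 5a 75
[2] 0x17->0x1e len=6 : 98 a1 5a 16 b9 53
query mem[0x1e]=0x98, mem[0x25]=0xa1, mem[0x05]=0x5a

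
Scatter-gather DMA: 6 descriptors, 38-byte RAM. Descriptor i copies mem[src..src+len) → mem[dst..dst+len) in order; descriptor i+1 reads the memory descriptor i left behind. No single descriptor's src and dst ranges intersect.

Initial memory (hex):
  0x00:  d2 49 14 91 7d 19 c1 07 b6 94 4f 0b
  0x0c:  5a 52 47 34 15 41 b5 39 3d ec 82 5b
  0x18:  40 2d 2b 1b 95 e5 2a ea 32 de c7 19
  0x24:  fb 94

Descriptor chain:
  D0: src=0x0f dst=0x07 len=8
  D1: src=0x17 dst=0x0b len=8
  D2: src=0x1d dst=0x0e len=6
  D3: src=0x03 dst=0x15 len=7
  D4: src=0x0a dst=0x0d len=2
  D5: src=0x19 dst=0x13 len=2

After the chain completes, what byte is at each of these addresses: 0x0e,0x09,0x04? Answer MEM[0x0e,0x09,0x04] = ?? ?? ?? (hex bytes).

#0 dst[0x07+8] := {0x34,0x15,0x41,0xb5,0x39,0x3d,0xec,0x82}
#1 dst[0x0b+8] := {0x5b,0x40,0x2d,0x2b,0x1b,0x95,0xe5,0x2a}
#2 dst[0x0e+6] := {0xe5,0x2a,0xea,0x32,0xde,0xc7}
#3 dst[0x15+7] := {0x91,0x7d,0x19,0xc1,0x34,0x15,0x41}
#4 dst[0x0d+2] := {0xb5,0x5b}
#5 dst[0x13+2] := {0x34,0x15}
query mem[0x0e]=0x5b, mem[0x09]=0x41, mem[0x04]=0x7d

MEM[0x0e,0x09,0x04] = 5b 41 7d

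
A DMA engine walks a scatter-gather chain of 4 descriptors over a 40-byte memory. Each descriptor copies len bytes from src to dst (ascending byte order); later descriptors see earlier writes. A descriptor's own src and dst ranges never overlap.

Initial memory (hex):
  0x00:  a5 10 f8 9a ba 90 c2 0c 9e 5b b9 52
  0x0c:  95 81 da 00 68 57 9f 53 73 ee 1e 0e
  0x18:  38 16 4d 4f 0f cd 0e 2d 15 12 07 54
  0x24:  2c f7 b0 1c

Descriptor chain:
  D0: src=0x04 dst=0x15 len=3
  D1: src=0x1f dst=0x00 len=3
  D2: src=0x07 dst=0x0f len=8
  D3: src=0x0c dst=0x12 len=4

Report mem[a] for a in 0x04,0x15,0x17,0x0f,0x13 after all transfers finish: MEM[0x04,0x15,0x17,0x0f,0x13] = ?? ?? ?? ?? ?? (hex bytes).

MEM[0x04,0x15,0x17,0x0f,0x13] = ba 0c c2 0c 81

#0 dst[0x15+3] := {0xba,0x90,0xc2}
#1 dst[0x00+3] := {0x2d,0x15,0x12}
#2 dst[0x0f+8] := {0x0c,0x9e,0x5b,0xb9,0x52,0x95,0x81,0xda}
#3 dst[0x12+4] := {0x95,0x81,0xda,0x0c}
query mem[0x04]=0xba, mem[0x15]=0x0c, mem[0x17]=0xc2, mem[0x0f]=0x0c, mem[0x13]=0x81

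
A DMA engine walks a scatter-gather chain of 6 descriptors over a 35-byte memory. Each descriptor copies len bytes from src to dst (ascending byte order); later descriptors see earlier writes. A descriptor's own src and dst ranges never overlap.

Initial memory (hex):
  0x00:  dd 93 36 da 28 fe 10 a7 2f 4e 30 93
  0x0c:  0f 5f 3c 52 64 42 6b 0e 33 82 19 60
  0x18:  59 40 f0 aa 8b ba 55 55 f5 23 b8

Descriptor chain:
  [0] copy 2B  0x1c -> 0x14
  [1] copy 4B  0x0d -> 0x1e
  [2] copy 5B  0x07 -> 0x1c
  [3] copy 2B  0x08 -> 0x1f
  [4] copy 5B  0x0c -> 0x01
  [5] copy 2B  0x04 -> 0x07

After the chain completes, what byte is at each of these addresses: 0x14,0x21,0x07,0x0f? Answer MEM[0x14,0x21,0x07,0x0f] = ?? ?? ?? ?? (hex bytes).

[0] 0x1c->0x14 len=2 : 8b ba
[1] 0x0d->0x1e len=4 : 5f 3c 52 64
[2] 0x07->0x1c len=5 : a7 2f 4e 30 93
[3] 0x08->0x1f len=2 : 2f 4e
[4] 0x0c->0x01 len=5 : 0f 5f 3c 52 64
[5] 0x04->0x07 len=2 : 52 64
query mem[0x14]=0x8b, mem[0x21]=0x64, mem[0x07]=0x52, mem[0x0f]=0x52

MEM[0x14,0x21,0x07,0x0f] = 8b 64 52 52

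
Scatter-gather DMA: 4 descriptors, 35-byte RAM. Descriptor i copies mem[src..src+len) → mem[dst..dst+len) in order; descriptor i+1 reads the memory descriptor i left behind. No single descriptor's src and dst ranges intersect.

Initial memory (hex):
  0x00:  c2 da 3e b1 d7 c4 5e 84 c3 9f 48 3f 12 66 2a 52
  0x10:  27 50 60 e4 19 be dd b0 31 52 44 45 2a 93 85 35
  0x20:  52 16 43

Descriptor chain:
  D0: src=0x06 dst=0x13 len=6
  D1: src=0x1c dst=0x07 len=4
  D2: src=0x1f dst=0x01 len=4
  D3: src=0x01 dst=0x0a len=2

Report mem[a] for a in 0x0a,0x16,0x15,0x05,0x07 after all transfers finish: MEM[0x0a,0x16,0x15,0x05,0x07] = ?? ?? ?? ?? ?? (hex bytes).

MEM[0x0a,0x16,0x15,0x05,0x07] = 35 9f c3 c4 2a

D0: mem[0x13..0x18] <- [5e 84 c3 9f 48 3f]
D1: mem[0x07..0x0a] <- [2a 93 85 35]
D2: mem[0x01..0x04] <- [35 52 16 43]
D3: mem[0x0a..0x0b] <- [35 52]
query mem[0x0a]=0x35, mem[0x16]=0x9f, mem[0x15]=0xc3, mem[0x05]=0xc4, mem[0x07]=0x2a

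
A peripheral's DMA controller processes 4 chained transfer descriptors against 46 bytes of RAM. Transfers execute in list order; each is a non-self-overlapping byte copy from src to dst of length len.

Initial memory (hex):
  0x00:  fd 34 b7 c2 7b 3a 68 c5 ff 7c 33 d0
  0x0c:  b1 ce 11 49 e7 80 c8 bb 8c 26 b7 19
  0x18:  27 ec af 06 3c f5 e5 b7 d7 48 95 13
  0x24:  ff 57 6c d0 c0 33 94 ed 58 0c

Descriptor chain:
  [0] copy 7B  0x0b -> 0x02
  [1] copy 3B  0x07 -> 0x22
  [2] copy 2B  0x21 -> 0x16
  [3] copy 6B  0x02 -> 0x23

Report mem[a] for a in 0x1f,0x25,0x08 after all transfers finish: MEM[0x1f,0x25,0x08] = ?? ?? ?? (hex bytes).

[0] 0x0b->0x02 len=7 : d0 b1 ce 11 49 e7 80
[1] 0x07->0x22 len=3 : e7 80 7c
[2] 0x21->0x16 len=2 : 48 e7
[3] 0x02->0x23 len=6 : d0 b1 ce 11 49 e7
query mem[0x1f]=0xb7, mem[0x25]=0xce, mem[0x08]=0x80

MEM[0x1f,0x25,0x08] = b7 ce 80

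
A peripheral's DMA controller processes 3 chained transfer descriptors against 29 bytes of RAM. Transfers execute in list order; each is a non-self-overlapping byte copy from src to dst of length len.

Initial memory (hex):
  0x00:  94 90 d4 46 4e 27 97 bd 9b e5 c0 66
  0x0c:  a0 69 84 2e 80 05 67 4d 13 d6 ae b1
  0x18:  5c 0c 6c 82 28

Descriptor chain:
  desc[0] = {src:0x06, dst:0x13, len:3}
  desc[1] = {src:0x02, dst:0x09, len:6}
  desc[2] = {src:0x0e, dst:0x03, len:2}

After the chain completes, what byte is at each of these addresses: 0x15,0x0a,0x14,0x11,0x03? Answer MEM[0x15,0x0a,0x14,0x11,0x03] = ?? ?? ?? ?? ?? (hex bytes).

MEM[0x15,0x0a,0x14,0x11,0x03] = 9b 46 bd 05 bd

D0: mem[0x13..0x15] <- [97 bd 9b]
D1: mem[0x09..0x0e] <- [d4 46 4e 27 97 bd]
D2: mem[0x03..0x04] <- [bd 2e]
query mem[0x15]=0x9b, mem[0x0a]=0x46, mem[0x14]=0xbd, mem[0x11]=0x05, mem[0x03]=0xbd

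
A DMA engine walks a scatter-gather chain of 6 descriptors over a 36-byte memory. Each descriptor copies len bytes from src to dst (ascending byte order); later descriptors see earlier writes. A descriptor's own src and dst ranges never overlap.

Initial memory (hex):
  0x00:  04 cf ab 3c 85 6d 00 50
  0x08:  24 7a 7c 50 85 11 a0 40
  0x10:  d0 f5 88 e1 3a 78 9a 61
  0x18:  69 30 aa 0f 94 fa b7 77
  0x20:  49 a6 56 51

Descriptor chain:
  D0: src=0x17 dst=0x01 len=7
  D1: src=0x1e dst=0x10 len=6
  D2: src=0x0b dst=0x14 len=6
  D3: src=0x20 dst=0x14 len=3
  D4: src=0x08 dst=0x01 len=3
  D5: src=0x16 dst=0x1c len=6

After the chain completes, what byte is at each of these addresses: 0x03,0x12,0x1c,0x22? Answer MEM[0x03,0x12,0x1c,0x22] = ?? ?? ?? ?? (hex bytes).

#0 dst[0x01+7] := {0x61,0x69,0x30,0xaa,0x0f,0x94,0xfa}
#1 dst[0x10+6] := {0xb7,0x77,0x49,0xa6,0x56,0x51}
#2 dst[0x14+6] := {0x50,0x85,0x11,0xa0,0x40,0xb7}
#3 dst[0x14+3] := {0x49,0xa6,0x56}
#4 dst[0x01+3] := {0x24,0x7a,0x7c}
#5 dst[0x1c+6] := {0x56,0xa0,0x40,0xb7,0xaa,0x0f}
query mem[0x03]=0x7c, mem[0x12]=0x49, mem[0x1c]=0x56, mem[0x22]=0x56

MEM[0x03,0x12,0x1c,0x22] = 7c 49 56 56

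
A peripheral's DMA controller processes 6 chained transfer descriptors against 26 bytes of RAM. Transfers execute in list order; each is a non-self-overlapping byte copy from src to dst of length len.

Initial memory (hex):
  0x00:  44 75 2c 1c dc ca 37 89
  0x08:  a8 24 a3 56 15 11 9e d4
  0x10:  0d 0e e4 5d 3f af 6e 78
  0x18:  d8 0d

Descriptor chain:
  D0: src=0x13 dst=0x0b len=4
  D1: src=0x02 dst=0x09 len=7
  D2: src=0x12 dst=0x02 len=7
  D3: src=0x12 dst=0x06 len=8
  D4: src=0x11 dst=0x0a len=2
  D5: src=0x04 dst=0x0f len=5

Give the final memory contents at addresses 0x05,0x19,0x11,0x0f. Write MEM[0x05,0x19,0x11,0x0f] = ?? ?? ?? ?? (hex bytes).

MEM[0x05,0x19,0x11,0x0f] = af 0d e4 3f

D0: mem[0x0b..0x0e] <- [5d 3f af 6e]
D1: mem[0x09..0x0f] <- [2c 1c dc ca 37 89 a8]
D2: mem[0x02..0x08] <- [e4 5d 3f af 6e 78 d8]
D3: mem[0x06..0x0d] <- [e4 5d 3f af 6e 78 d8 0d]
D4: mem[0x0a..0x0b] <- [0e e4]
D5: mem[0x0f..0x13] <- [3f af e4 5d 3f]
query mem[0x05]=0xaf, mem[0x19]=0x0d, mem[0x11]=0xe4, mem[0x0f]=0x3f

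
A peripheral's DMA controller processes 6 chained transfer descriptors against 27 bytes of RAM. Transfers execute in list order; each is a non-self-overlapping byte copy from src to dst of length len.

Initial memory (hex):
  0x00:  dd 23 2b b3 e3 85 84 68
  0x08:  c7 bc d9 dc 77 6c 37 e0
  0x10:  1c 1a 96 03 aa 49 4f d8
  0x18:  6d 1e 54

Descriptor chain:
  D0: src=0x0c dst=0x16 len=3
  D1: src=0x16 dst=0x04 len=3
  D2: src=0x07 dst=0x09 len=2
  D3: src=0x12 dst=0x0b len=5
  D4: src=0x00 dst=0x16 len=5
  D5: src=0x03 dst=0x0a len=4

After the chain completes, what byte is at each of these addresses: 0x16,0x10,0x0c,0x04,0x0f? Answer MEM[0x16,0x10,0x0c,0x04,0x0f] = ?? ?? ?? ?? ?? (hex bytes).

MEM[0x16,0x10,0x0c,0x04,0x0f] = dd 1c 6c 77 77

  after D0: wrote 3B at 0x16 = 776c37
  after D1: wrote 3B at 0x04 = 776c37
  after D2: wrote 2B at 0x09 = 68c7
  after D3: wrote 5B at 0x0b = 9603aa4977
  after D4: wrote 5B at 0x16 = dd232bb377
  after D5: wrote 4B at 0x0a = b3776c37
query mem[0x16]=0xdd, mem[0x10]=0x1c, mem[0x0c]=0x6c, mem[0x04]=0x77, mem[0x0f]=0x77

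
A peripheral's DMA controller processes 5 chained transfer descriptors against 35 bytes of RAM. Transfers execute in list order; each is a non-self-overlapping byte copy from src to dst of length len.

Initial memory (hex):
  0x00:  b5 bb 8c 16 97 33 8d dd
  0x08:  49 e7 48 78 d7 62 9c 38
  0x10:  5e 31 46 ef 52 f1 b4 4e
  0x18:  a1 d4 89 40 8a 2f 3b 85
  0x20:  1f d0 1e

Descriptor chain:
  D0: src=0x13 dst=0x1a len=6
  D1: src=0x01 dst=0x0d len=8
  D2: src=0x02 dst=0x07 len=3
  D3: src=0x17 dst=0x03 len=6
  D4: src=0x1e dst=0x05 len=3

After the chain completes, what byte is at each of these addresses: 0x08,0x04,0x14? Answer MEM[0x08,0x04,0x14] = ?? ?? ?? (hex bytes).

MEM[0x08,0x04,0x14] = f1 a1 49

#0 dst[0x1a+6] := {0xef,0x52,0xf1,0xb4,0x4e,0xa1}
#1 dst[0x0d+8] := {0xbb,0x8c,0x16,0x97,0x33,0x8d,0xdd,0x49}
#2 dst[0x07+3] := {0x8c,0x16,0x97}
#3 dst[0x03+6] := {0x4e,0xa1,0xd4,0xef,0x52,0xf1}
#4 dst[0x05+3] := {0x4e,0xa1,0x1f}
query mem[0x08]=0xf1, mem[0x04]=0xa1, mem[0x14]=0x49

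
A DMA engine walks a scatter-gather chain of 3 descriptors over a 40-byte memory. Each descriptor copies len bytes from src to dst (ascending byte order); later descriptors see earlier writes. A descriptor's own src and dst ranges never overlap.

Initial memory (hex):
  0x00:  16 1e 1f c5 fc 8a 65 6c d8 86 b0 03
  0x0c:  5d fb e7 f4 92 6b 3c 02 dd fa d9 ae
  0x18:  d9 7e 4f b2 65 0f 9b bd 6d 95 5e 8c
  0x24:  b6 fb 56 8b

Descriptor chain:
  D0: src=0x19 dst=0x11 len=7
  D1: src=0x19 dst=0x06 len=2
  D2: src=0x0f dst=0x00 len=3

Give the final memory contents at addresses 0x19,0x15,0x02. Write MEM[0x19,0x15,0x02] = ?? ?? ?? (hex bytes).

D0: mem[0x11..0x17] <- [7e 4f b2 65 0f 9b bd]
D1: mem[0x06..0x07] <- [7e 4f]
D2: mem[0x00..0x02] <- [f4 92 7e]
query mem[0x19]=0x7e, mem[0x15]=0x0f, mem[0x02]=0x7e

MEM[0x19,0x15,0x02] = 7e 0f 7e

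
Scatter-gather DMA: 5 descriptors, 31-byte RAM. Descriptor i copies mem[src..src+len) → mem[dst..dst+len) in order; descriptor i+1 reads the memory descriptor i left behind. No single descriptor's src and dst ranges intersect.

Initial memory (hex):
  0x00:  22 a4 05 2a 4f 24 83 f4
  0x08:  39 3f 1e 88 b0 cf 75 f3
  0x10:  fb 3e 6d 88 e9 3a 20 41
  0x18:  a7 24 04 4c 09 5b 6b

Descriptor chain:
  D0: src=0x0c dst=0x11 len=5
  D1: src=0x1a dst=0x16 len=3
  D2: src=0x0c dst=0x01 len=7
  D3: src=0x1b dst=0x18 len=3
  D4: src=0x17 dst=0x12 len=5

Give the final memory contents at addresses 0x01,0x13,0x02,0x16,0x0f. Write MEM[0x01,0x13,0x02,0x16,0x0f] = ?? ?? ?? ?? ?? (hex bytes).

MEM[0x01,0x13,0x02,0x16,0x0f] = b0 4c cf 4c f3

[0] 0x0c->0x11 len=5 : b0 cf 75 f3 fb
[1] 0x1a->0x16 len=3 : 04 4c 09
[2] 0x0c->0x01 len=7 : b0 cf 75 f3 fb b0 cf
[3] 0x1b->0x18 len=3 : 4c 09 5b
[4] 0x17->0x12 len=5 : 4c 4c 09 5b 4c
query mem[0x01]=0xb0, mem[0x13]=0x4c, mem[0x02]=0xcf, mem[0x16]=0x4c, mem[0x0f]=0xf3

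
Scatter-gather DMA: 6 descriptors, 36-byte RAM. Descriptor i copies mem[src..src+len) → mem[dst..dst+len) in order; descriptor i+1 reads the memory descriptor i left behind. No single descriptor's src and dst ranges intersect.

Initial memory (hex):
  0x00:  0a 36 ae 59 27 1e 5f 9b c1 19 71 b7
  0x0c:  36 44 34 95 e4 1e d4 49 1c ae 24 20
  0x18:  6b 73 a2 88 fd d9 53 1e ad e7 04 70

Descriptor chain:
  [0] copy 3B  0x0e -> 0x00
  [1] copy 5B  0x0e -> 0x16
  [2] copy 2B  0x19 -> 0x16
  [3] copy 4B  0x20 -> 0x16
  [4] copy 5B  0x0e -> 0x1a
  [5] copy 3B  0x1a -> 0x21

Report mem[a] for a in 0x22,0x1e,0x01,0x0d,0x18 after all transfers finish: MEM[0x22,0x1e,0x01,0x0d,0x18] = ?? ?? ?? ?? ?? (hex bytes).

MEM[0x22,0x1e,0x01,0x0d,0x18] = 95 d4 95 44 04

D0: mem[0x00..0x02] <- [34 95 e4]
D1: mem[0x16..0x1a] <- [34 95 e4 1e d4]
D2: mem[0x16..0x17] <- [1e d4]
D3: mem[0x16..0x19] <- [ad e7 04 70]
D4: mem[0x1a..0x1e] <- [34 95 e4 1e d4]
D5: mem[0x21..0x23] <- [34 95 e4]
query mem[0x22]=0x95, mem[0x1e]=0xd4, mem[0x01]=0x95, mem[0x0d]=0x44, mem[0x18]=0x04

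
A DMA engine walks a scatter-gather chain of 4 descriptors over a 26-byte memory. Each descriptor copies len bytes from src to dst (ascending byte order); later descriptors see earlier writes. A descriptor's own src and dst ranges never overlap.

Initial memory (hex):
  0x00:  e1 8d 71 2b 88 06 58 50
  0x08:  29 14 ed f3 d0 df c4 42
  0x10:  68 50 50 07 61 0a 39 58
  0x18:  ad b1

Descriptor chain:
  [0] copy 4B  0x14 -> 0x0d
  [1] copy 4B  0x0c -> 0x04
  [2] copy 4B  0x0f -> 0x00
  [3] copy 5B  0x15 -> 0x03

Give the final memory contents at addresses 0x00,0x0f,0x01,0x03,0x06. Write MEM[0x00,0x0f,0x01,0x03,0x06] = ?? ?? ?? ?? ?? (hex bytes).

MEM[0x00,0x0f,0x01,0x03,0x06] = 39 39 58 0a ad

D0: mem[0x0d..0x10] <- [61 0a 39 58]
D1: mem[0x04..0x07] <- [d0 61 0a 39]
D2: mem[0x00..0x03] <- [39 58 50 50]
D3: mem[0x03..0x07] <- [0a 39 58 ad b1]
query mem[0x00]=0x39, mem[0x0f]=0x39, mem[0x01]=0x58, mem[0x03]=0x0a, mem[0x06]=0xad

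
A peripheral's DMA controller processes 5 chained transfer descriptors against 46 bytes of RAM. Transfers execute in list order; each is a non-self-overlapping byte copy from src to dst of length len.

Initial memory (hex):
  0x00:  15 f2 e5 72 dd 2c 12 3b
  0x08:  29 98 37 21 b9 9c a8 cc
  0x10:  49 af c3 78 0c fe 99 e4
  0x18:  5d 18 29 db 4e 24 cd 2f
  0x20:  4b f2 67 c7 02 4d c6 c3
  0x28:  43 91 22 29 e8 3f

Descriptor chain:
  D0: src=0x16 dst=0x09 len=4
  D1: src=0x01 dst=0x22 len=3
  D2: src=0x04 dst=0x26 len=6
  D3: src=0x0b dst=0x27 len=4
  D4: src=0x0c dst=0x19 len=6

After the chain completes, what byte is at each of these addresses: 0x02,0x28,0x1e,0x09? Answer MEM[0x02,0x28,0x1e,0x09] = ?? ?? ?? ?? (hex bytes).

MEM[0x02,0x28,0x1e,0x09] = e5 18 af 99

D0: mem[0x09..0x0c] <- [99 e4 5d 18]
D1: mem[0x22..0x24] <- [f2 e5 72]
D2: mem[0x26..0x2b] <- [dd 2c 12 3b 29 99]
D3: mem[0x27..0x2a] <- [5d 18 9c a8]
D4: mem[0x19..0x1e] <- [18 9c a8 cc 49 af]
query mem[0x02]=0xe5, mem[0x28]=0x18, mem[0x1e]=0xaf, mem[0x09]=0x99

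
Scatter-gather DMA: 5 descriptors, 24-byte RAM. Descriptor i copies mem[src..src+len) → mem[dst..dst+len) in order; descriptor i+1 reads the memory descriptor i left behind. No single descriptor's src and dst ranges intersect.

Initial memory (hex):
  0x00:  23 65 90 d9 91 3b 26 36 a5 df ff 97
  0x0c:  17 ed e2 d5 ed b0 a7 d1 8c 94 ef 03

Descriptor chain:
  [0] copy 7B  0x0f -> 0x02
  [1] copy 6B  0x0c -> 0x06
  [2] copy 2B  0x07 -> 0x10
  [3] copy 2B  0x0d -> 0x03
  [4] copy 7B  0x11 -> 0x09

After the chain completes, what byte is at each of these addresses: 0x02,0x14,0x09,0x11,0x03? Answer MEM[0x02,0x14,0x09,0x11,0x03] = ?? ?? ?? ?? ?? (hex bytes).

MEM[0x02,0x14,0x09,0x11,0x03] = d5 8c e2 e2 ed

D0: mem[0x02..0x08] <- [d5 ed b0 a7 d1 8c 94]
D1: mem[0x06..0x0b] <- [17 ed e2 d5 ed b0]
D2: mem[0x10..0x11] <- [ed e2]
D3: mem[0x03..0x04] <- [ed e2]
D4: mem[0x09..0x0f] <- [e2 a7 d1 8c 94 ef 03]
query mem[0x02]=0xd5, mem[0x14]=0x8c, mem[0x09]=0xe2, mem[0x11]=0xe2, mem[0x03]=0xed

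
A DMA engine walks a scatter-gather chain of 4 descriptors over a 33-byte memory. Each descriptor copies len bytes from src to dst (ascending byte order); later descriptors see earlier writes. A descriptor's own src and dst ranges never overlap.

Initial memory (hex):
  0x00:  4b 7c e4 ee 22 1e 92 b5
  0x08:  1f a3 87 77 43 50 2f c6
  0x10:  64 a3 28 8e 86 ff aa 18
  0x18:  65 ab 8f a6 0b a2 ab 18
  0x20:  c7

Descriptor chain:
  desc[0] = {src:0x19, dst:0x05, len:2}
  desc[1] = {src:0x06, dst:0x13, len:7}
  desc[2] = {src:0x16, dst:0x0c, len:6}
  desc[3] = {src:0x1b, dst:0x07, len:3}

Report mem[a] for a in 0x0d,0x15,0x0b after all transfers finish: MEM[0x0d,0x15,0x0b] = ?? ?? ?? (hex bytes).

MEM[0x0d,0x15,0x0b] = 87 1f 77

[0] 0x19->0x05 len=2 : ab 8f
[1] 0x06->0x13 len=7 : 8f b5 1f a3 87 77 43
[2] 0x16->0x0c len=6 : a3 87 77 43 8f a6
[3] 0x1b->0x07 len=3 : a6 0b a2
query mem[0x0d]=0x87, mem[0x15]=0x1f, mem[0x0b]=0x77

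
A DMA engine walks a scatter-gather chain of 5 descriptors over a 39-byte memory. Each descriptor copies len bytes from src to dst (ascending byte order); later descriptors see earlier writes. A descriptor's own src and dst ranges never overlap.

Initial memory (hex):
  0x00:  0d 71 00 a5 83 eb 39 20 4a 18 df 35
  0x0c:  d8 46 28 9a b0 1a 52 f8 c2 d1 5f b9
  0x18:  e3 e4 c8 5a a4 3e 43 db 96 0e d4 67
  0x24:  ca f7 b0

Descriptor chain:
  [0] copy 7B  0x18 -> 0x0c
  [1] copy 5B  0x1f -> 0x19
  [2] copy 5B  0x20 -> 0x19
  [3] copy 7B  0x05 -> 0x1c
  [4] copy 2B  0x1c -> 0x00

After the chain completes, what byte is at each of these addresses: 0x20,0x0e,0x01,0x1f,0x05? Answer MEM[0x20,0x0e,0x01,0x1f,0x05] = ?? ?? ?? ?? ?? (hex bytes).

[0] 0x18->0x0c len=7 : e3 e4 c8 5a a4 3e 43
[1] 0x1f->0x19 len=5 : db 96 0e d4 67
[2] 0x20->0x19 len=5 : 96 0e d4 67 ca
[3] 0x05->0x1c len=7 : eb 39 20 4a 18 df 35
[4] 0x1c->0x00 len=2 : eb 39
query mem[0x20]=0x18, mem[0x0e]=0xc8, mem[0x01]=0x39, mem[0x1f]=0x4a, mem[0x05]=0xeb

MEM[0x20,0x0e,0x01,0x1f,0x05] = 18 c8 39 4a eb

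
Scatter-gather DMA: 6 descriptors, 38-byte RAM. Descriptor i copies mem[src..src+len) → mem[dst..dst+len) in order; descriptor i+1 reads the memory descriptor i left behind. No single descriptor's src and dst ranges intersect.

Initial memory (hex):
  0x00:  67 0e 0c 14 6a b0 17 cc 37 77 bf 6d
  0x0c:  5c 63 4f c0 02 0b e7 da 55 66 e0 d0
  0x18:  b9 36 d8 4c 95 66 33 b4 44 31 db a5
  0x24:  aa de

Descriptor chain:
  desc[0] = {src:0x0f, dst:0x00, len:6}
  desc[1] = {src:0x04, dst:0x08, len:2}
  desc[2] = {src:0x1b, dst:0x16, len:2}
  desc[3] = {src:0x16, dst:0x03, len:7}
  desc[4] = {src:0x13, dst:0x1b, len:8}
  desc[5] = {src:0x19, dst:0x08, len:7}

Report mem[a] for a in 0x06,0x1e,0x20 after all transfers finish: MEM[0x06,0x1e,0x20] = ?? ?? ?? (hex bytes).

D0: mem[0x00..0x05] <- [c0 02 0b e7 da 55]
D1: mem[0x08..0x09] <- [da 55]
D2: mem[0x16..0x17] <- [4c 95]
D3: mem[0x03..0x09] <- [4c 95 b9 36 d8 4c 95]
D4: mem[0x1b..0x22] <- [da 55 66 4c 95 b9 36 d8]
D5: mem[0x08..0x0e] <- [36 d8 da 55 66 4c 95]
query mem[0x06]=0x36, mem[0x1e]=0x4c, mem[0x20]=0xb9

MEM[0x06,0x1e,0x20] = 36 4c b9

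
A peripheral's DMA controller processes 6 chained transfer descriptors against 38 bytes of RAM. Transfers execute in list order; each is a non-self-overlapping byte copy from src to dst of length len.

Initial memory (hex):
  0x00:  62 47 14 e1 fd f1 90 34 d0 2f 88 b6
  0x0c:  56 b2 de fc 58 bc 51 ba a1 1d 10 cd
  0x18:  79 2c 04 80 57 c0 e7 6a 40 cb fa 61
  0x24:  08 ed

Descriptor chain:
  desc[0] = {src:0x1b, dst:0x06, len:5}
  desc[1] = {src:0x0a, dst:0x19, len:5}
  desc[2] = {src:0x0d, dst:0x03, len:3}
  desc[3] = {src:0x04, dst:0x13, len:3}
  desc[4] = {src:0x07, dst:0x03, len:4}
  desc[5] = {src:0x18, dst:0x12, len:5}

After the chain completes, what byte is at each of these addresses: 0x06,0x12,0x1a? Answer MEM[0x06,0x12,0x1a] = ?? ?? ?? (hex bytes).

  after D0: wrote 5B at 0x06 = 8057c0e76a
  after D1: wrote 5B at 0x19 = 6ab656b2de
  after D2: wrote 3B at 0x03 = b2defc
  after D3: wrote 3B at 0x13 = defc80
  after D4: wrote 4B at 0x03 = 57c0e76a
  after D5: wrote 5B at 0x12 = 796ab656b2
query mem[0x06]=0x6a, mem[0x12]=0x79, mem[0x1a]=0xb6

MEM[0x06,0x12,0x1a] = 6a 79 b6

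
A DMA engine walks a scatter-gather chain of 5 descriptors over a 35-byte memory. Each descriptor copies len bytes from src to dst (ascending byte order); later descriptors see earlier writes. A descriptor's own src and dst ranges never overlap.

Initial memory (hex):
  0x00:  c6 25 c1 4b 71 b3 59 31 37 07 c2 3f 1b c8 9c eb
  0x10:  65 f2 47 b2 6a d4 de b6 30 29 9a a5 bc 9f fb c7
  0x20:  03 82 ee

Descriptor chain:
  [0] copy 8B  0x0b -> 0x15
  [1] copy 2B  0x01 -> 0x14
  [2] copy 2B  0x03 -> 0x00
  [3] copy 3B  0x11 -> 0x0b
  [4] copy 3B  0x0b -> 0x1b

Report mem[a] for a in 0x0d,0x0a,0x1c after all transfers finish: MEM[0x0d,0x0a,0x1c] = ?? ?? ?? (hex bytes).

MEM[0x0d,0x0a,0x1c] = b2 c2 47

  after D0: wrote 8B at 0x15 = 3f1bc89ceb65f247
  after D1: wrote 2B at 0x14 = 25c1
  after D2: wrote 2B at 0x00 = 4b71
  after D3: wrote 3B at 0x0b = f247b2
  after D4: wrote 3B at 0x1b = f247b2
query mem[0x0d]=0xb2, mem[0x0a]=0xc2, mem[0x1c]=0x47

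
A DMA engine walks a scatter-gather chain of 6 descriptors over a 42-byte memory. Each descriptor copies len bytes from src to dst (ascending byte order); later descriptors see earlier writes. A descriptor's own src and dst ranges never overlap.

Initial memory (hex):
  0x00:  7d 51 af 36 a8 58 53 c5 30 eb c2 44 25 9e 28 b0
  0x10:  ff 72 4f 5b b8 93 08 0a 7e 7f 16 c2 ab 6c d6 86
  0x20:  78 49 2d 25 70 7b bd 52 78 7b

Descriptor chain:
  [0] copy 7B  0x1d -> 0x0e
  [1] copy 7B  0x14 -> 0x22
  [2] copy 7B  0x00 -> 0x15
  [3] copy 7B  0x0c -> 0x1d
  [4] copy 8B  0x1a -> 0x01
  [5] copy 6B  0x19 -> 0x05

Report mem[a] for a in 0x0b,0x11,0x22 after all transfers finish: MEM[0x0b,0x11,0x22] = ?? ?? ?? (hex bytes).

MEM[0x0b,0x11,0x22] = 44 78 78

[0] 0x1d->0x0e len=7 : 6c d6 86 78 49 2d 25
[1] 0x14->0x22 len=7 : 25 93 08 0a 7e 7f 16
[2] 0x00->0x15 len=7 : 7d 51 af 36 a8 58 53
[3] 0x0c->0x1d len=7 : 25 9e 6c d6 86 78 49
[4] 0x1a->0x01 len=8 : 58 53 ab 25 9e 6c d6 86
[5] 0x19->0x05 len=6 : a8 58 53 ab 25 9e
query mem[0x0b]=0x44, mem[0x11]=0x78, mem[0x22]=0x78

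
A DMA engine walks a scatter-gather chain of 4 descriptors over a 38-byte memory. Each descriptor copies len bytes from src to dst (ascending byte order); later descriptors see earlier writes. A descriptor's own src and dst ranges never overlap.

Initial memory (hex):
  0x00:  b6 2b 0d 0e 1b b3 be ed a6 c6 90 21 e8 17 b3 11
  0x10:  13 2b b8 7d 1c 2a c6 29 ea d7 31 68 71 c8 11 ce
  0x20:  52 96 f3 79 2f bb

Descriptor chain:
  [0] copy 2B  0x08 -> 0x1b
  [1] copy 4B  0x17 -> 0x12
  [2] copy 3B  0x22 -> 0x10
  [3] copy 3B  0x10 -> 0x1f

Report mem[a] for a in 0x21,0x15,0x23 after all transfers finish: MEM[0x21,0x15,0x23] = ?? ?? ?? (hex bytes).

[0] 0x08->0x1b len=2 : a6 c6
[1] 0x17->0x12 len=4 : 29 ea d7 31
[2] 0x22->0x10 len=3 : f3 79 2f
[3] 0x10->0x1f len=3 : f3 79 2f
query mem[0x21]=0x2f, mem[0x15]=0x31, mem[0x23]=0x79

MEM[0x21,0x15,0x23] = 2f 31 79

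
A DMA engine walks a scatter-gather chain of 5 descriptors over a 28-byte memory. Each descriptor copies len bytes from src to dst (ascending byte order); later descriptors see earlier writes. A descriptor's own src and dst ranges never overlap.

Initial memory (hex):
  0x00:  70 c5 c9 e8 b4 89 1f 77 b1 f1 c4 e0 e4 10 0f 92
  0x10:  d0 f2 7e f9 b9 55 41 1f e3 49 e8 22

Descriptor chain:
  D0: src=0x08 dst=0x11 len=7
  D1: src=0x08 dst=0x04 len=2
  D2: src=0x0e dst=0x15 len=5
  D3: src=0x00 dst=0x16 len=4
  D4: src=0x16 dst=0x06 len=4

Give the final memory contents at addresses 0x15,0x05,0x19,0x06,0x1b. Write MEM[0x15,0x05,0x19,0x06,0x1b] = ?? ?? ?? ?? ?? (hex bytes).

[0] 0x08->0x11 len=7 : b1 f1 c4 e0 e4 10 0f
[1] 0x08->0x04 len=2 : b1 f1
[2] 0x0e->0x15 len=5 : 0f 92 d0 b1 f1
[3] 0x00->0x16 len=4 : 70 c5 c9 e8
[4] 0x16->0x06 len=4 : 70 c5 c9 e8
query mem[0x15]=0x0f, mem[0x05]=0xf1, mem[0x19]=0xe8, mem[0x06]=0x70, mem[0x1b]=0x22

MEM[0x15,0x05,0x19,0x06,0x1b] = 0f f1 e8 70 22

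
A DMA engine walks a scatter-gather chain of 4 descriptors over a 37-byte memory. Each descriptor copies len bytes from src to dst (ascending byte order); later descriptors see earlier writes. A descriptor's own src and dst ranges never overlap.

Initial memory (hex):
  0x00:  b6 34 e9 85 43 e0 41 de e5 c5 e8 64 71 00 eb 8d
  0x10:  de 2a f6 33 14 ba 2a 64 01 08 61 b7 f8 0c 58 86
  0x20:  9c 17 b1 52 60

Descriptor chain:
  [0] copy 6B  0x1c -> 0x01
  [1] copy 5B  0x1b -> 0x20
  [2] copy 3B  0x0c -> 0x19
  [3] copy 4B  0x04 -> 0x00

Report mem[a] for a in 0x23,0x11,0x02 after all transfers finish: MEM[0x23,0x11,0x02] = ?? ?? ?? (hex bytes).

[0] 0x1c->0x01 len=6 : f8 0c 58 86 9c 17
[1] 0x1b->0x20 len=5 : b7 f8 0c 58 86
[2] 0x0c->0x19 len=3 : 71 00 eb
[3] 0x04->0x00 len=4 : 86 9c 17 de
query mem[0x23]=0x58, mem[0x11]=0x2a, mem[0x02]=0x17

MEM[0x23,0x11,0x02] = 58 2a 17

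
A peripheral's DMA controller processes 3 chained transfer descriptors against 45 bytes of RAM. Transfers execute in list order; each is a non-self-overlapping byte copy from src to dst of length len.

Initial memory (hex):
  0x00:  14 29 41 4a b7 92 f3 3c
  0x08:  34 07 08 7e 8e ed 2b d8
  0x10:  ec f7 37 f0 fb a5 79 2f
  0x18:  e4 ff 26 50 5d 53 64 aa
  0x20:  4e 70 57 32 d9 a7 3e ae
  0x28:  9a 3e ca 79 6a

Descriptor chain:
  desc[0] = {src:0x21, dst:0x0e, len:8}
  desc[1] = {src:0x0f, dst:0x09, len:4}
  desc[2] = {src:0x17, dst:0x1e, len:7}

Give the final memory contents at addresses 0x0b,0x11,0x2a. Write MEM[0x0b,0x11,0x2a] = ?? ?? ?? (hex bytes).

MEM[0x0b,0x11,0x2a] = d9 d9 ca

D0: mem[0x0e..0x15] <- [70 57 32 d9 a7 3e ae 9a]
D1: mem[0x09..0x0c] <- [57 32 d9 a7]
D2: mem[0x1e..0x24] <- [2f e4 ff 26 50 5d 53]
query mem[0x0b]=0xd9, mem[0x11]=0xd9, mem[0x2a]=0xca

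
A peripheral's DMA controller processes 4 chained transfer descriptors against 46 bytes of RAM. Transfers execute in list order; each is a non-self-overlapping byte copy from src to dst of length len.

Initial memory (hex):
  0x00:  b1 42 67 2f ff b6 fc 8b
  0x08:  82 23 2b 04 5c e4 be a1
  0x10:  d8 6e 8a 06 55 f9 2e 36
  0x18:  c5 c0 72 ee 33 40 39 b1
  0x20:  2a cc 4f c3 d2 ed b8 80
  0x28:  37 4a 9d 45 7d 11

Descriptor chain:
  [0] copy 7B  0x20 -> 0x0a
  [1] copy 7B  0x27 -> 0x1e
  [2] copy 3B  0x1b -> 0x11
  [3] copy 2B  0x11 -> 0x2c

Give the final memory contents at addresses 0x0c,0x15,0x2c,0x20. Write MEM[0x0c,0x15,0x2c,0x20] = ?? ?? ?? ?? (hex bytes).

MEM[0x0c,0x15,0x2c,0x20] = 4f f9 ee 4a

  after D0: wrote 7B at 0x0a = 2acc4fc3d2edb8
  after D1: wrote 7B at 0x1e = 80374a9d457d11
  after D2: wrote 3B at 0x11 = ee3340
  after D3: wrote 2B at 0x2c = ee33
query mem[0x0c]=0x4f, mem[0x15]=0xf9, mem[0x2c]=0xee, mem[0x20]=0x4a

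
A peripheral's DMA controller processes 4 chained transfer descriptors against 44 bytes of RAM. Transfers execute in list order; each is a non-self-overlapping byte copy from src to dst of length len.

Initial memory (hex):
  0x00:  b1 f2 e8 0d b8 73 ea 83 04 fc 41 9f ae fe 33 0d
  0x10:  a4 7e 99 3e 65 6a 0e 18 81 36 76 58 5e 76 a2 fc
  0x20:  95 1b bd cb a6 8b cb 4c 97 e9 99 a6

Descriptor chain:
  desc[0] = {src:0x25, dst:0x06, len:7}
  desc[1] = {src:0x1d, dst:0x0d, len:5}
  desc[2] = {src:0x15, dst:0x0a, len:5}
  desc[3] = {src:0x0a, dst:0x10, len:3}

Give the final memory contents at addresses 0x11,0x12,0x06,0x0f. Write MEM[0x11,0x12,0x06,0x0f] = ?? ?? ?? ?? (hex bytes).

#0 dst[0x06+7] := {0x8b,0xcb,0x4c,0x97,0xe9,0x99,0xa6}
#1 dst[0x0d+5] := {0x76,0xa2,0xfc,0x95,0x1b}
#2 dst[0x0a+5] := {0x6a,0x0e,0x18,0x81,0x36}
#3 dst[0x10+3] := {0x6a,0x0e,0x18}
query mem[0x11]=0x0e, mem[0x12]=0x18, mem[0x06]=0x8b, mem[0x0f]=0xfc

MEM[0x11,0x12,0x06,0x0f] = 0e 18 8b fc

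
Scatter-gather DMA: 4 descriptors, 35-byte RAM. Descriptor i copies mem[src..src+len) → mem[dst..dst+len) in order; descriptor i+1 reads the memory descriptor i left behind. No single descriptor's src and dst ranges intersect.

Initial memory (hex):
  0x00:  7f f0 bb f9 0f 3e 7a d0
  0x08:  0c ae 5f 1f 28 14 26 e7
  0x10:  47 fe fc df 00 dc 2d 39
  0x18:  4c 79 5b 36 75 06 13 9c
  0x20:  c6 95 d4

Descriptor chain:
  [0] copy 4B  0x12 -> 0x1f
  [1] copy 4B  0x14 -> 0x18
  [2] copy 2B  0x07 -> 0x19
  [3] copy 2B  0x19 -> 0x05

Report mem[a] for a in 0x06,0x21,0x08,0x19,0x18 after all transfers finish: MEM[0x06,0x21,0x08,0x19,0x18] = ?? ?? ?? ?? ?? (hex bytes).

D0: mem[0x1f..0x22] <- [fc df 00 dc]
D1: mem[0x18..0x1b] <- [00 dc 2d 39]
D2: mem[0x19..0x1a] <- [d0 0c]
D3: mem[0x05..0x06] <- [d0 0c]
query mem[0x06]=0x0c, mem[0x21]=0x00, mem[0x08]=0x0c, mem[0x19]=0xd0, mem[0x18]=0x00

MEM[0x06,0x21,0x08,0x19,0x18] = 0c 00 0c d0 00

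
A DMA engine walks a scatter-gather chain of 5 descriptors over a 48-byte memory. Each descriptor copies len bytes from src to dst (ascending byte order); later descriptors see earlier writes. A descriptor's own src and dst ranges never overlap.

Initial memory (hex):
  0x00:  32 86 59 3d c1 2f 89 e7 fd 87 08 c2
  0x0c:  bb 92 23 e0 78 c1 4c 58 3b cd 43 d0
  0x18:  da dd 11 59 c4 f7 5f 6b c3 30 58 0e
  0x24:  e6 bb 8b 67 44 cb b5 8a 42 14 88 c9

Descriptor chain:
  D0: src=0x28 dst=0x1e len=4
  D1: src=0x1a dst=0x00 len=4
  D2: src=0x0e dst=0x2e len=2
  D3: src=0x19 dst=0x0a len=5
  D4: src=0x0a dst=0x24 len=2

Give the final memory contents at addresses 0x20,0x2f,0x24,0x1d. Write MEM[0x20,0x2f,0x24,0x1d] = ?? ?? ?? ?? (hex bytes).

#0 dst[0x1e+4] := {0x44,0xcb,0xb5,0x8a}
#1 dst[0x00+4] := {0x11,0x59,0xc4,0xf7}
#2 dst[0x2e+2] := {0x23,0xe0}
#3 dst[0x0a+5] := {0xdd,0x11,0x59,0xc4,0xf7}
#4 dst[0x24+2] := {0xdd,0x11}
query mem[0x20]=0xb5, mem[0x2f]=0xe0, mem[0x24]=0xdd, mem[0x1d]=0xf7

MEM[0x20,0x2f,0x24,0x1d] = b5 e0 dd f7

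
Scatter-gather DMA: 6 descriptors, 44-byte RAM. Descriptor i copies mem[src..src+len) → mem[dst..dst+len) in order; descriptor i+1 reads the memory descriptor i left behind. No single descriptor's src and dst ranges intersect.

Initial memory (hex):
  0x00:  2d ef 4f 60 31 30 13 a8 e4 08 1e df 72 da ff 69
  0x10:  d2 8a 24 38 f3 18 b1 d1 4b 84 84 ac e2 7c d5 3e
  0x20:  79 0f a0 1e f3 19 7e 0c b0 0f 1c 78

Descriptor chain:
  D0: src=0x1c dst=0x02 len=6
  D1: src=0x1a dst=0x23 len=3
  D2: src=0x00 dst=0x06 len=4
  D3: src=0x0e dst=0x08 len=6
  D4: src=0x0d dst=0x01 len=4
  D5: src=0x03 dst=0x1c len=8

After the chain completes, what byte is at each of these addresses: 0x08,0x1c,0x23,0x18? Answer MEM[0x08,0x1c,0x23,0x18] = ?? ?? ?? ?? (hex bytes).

MEM[0x08,0x1c,0x23,0x18] = ff 69 d2 4b

[0] 0x1c->0x02 len=6 : e2 7c d5 3e 79 0f
[1] 0x1a->0x23 len=3 : 84 ac e2
[2] 0x00->0x06 len=4 : 2d ef e2 7c
[3] 0x0e->0x08 len=6 : ff 69 d2 8a 24 38
[4] 0x0d->0x01 len=4 : 38 ff 69 d2
[5] 0x03->0x1c len=8 : 69 d2 3e 2d ef ff 69 d2
query mem[0x08]=0xff, mem[0x1c]=0x69, mem[0x23]=0xd2, mem[0x18]=0x4b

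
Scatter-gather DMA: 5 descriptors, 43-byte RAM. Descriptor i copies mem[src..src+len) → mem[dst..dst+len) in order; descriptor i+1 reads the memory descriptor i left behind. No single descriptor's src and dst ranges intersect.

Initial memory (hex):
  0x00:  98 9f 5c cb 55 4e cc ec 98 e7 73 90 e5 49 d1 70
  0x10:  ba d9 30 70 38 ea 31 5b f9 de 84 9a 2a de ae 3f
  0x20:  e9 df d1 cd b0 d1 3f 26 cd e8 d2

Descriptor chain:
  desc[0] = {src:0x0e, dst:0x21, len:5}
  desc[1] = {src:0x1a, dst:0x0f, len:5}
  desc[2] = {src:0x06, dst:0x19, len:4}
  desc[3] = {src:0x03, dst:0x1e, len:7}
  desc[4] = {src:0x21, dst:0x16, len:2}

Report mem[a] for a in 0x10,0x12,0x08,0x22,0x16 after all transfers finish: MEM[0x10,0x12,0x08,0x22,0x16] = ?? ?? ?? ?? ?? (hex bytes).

MEM[0x10,0x12,0x08,0x22,0x16] = 9a de 98 ec cc

  after D0: wrote 5B at 0x21 = d170bad930
  after D1: wrote 5B at 0x0f = 849a2adeae
  after D2: wrote 4B at 0x19 = ccec98e7
  after D3: wrote 7B at 0x1e = cb554eccec98e7
  after D4: wrote 2B at 0x16 = ccec
query mem[0x10]=0x9a, mem[0x12]=0xde, mem[0x08]=0x98, mem[0x22]=0xec, mem[0x16]=0xcc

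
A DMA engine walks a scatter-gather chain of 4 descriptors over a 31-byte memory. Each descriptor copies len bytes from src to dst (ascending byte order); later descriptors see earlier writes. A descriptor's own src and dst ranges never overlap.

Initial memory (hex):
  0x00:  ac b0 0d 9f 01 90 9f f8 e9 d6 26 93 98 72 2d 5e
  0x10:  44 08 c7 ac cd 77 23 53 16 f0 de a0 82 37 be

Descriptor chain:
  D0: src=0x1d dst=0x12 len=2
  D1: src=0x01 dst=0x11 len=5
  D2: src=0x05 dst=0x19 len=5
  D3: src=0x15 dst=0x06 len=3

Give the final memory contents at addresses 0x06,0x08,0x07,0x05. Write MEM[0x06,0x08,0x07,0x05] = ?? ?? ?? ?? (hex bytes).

[0] 0x1d->0x12 len=2 : 37 be
[1] 0x01->0x11 len=5 : b0 0d 9f 01 90
[2] 0x05->0x19 len=5 : 90 9f f8 e9 d6
[3] 0x15->0x06 len=3 : 90 23 53
query mem[0x06]=0x90, mem[0x08]=0x53, mem[0x07]=0x23, mem[0x05]=0x90

MEM[0x06,0x08,0x07,0x05] = 90 53 23 90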